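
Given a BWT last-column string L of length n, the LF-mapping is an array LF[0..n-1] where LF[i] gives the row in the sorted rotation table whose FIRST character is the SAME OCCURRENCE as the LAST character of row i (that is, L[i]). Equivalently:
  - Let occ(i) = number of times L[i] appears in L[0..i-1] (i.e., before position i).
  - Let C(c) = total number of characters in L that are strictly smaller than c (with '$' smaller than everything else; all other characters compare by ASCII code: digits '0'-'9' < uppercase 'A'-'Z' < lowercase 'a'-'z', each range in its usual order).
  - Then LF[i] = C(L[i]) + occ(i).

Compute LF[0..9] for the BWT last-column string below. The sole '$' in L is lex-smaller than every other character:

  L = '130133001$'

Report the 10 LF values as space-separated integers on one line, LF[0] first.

Char counts: '$':1, '0':3, '1':3, '3':3
C (first-col start): C('$')=0, C('0')=1, C('1')=4, C('3')=7
L[0]='1': occ=0, LF[0]=C('1')+0=4+0=4
L[1]='3': occ=0, LF[1]=C('3')+0=7+0=7
L[2]='0': occ=0, LF[2]=C('0')+0=1+0=1
L[3]='1': occ=1, LF[3]=C('1')+1=4+1=5
L[4]='3': occ=1, LF[4]=C('3')+1=7+1=8
L[5]='3': occ=2, LF[5]=C('3')+2=7+2=9
L[6]='0': occ=1, LF[6]=C('0')+1=1+1=2
L[7]='0': occ=2, LF[7]=C('0')+2=1+2=3
L[8]='1': occ=2, LF[8]=C('1')+2=4+2=6
L[9]='$': occ=0, LF[9]=C('$')+0=0+0=0

Answer: 4 7 1 5 8 9 2 3 6 0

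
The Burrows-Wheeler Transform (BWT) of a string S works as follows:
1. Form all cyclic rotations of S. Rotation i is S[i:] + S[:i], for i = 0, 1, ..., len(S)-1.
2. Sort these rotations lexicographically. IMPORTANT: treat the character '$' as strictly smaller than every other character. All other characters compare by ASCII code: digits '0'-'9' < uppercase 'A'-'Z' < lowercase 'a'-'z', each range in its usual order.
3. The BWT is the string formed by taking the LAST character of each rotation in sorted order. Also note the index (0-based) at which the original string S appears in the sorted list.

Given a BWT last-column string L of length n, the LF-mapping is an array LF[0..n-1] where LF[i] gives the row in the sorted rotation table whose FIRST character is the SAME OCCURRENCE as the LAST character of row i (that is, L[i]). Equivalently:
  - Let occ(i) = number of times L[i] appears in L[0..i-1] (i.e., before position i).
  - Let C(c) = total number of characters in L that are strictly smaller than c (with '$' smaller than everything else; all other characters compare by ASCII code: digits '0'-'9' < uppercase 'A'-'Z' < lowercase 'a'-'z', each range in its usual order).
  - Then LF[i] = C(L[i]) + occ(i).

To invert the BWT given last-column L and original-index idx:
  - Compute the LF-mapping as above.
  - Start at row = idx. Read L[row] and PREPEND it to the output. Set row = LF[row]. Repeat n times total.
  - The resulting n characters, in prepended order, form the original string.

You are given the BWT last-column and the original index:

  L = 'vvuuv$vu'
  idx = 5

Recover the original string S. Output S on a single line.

Answer: vuuuvvv$

Derivation:
LF mapping: 4 5 1 2 6 0 7 3
Walk LF starting at row 5, prepending L[row]:
  step 1: row=5, L[5]='$', prepend. Next row=LF[5]=0
  step 2: row=0, L[0]='v', prepend. Next row=LF[0]=4
  step 3: row=4, L[4]='v', prepend. Next row=LF[4]=6
  step 4: row=6, L[6]='v', prepend. Next row=LF[6]=7
  step 5: row=7, L[7]='u', prepend. Next row=LF[7]=3
  step 6: row=3, L[3]='u', prepend. Next row=LF[3]=2
  step 7: row=2, L[2]='u', prepend. Next row=LF[2]=1
  step 8: row=1, L[1]='v', prepend. Next row=LF[1]=5
Reversed output: vuuuvvv$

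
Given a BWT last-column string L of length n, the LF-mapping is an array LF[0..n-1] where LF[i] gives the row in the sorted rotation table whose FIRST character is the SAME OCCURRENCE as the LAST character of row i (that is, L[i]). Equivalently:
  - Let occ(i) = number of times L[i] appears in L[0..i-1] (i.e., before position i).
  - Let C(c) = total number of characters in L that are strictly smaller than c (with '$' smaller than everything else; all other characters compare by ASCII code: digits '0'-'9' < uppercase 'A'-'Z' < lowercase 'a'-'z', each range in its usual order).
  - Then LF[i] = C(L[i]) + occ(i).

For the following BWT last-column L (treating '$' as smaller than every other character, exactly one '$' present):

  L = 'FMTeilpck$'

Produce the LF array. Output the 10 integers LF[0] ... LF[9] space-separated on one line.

Char counts: '$':1, 'F':1, 'M':1, 'T':1, 'c':1, 'e':1, 'i':1, 'k':1, 'l':1, 'p':1
C (first-col start): C('$')=0, C('F')=1, C('M')=2, C('T')=3, C('c')=4, C('e')=5, C('i')=6, C('k')=7, C('l')=8, C('p')=9
L[0]='F': occ=0, LF[0]=C('F')+0=1+0=1
L[1]='M': occ=0, LF[1]=C('M')+0=2+0=2
L[2]='T': occ=0, LF[2]=C('T')+0=3+0=3
L[3]='e': occ=0, LF[3]=C('e')+0=5+0=5
L[4]='i': occ=0, LF[4]=C('i')+0=6+0=6
L[5]='l': occ=0, LF[5]=C('l')+0=8+0=8
L[6]='p': occ=0, LF[6]=C('p')+0=9+0=9
L[7]='c': occ=0, LF[7]=C('c')+0=4+0=4
L[8]='k': occ=0, LF[8]=C('k')+0=7+0=7
L[9]='$': occ=0, LF[9]=C('$')+0=0+0=0

Answer: 1 2 3 5 6 8 9 4 7 0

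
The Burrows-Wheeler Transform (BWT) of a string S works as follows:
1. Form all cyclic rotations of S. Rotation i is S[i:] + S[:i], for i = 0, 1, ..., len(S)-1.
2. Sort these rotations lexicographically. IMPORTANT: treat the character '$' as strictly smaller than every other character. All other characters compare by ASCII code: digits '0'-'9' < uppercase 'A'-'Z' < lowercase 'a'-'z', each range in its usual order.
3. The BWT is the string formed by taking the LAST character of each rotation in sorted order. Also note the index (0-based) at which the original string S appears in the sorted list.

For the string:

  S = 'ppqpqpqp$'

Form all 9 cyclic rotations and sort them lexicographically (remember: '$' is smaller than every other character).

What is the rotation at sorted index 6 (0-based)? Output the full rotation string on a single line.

Answer: qp$ppqpqp

Derivation:
All 9 rotations (rotation i = S[i:]+S[:i]):
  rot[0] = ppqpqpqp$
  rot[1] = pqpqpqp$p
  rot[2] = qpqpqp$pp
  rot[3] = pqpqp$ppq
  rot[4] = qpqp$ppqp
  rot[5] = pqp$ppqpq
  rot[6] = qp$ppqpqp
  rot[7] = p$ppqpqpq
  rot[8] = $ppqpqpqp
Sorted (with $ < everything):
  sorted[0] = $ppqpqpqp
  sorted[1] = p$ppqpqpq
  sorted[2] = ppqpqpqp$
  sorted[3] = pqp$ppqpq
  sorted[4] = pqpqp$ppq
  sorted[5] = pqpqpqp$p
  sorted[6] = qp$ppqpqp
  sorted[7] = qpqp$ppqp
  sorted[8] = qpqpqp$pp
sorted[6] = qp$ppqpqp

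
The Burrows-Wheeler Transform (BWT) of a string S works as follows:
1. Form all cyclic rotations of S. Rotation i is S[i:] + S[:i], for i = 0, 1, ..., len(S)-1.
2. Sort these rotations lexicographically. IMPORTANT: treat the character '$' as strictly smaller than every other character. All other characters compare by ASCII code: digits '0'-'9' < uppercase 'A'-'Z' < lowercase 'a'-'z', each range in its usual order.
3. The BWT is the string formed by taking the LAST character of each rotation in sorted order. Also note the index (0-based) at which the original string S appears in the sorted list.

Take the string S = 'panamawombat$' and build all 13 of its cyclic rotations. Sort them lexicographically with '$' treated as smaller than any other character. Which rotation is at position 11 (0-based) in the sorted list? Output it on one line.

Answer: t$panamawomba

Derivation:
All 13 rotations (rotation i = S[i:]+S[:i]):
  rot[0] = panamawombat$
  rot[1] = anamawombat$p
  rot[2] = namawombat$pa
  rot[3] = amawombat$pan
  rot[4] = mawombat$pana
  rot[5] = awombat$panam
  rot[6] = wombat$panama
  rot[7] = ombat$panamaw
  rot[8] = mbat$panamawo
  rot[9] = bat$panamawom
  rot[10] = at$panamawomb
  rot[11] = t$panamawomba
  rot[12] = $panamawombat
Sorted (with $ < everything):
  sorted[0] = $panamawombat
  sorted[1] = amawombat$pan
  sorted[2] = anamawombat$p
  sorted[3] = at$panamawomb
  sorted[4] = awombat$panam
  sorted[5] = bat$panamawom
  sorted[6] = mawombat$pana
  sorted[7] = mbat$panamawo
  sorted[8] = namawombat$pa
  sorted[9] = ombat$panamaw
  sorted[10] = panamawombat$
  sorted[11] = t$panamawomba
  sorted[12] = wombat$panama
sorted[11] = t$panamawomba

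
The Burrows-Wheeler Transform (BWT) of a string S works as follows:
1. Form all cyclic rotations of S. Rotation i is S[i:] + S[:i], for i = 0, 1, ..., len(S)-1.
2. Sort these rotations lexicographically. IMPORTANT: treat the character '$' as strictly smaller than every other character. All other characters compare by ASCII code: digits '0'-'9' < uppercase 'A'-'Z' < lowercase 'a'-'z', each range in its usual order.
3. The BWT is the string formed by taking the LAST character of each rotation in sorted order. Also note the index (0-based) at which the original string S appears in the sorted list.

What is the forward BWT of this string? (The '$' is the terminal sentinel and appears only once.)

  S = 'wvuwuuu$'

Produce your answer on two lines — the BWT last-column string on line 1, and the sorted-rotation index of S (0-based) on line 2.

Answer: uuuwvwu$
7

Derivation:
All 8 rotations (rotation i = S[i:]+S[:i]):
  rot[0] = wvuwuuu$
  rot[1] = vuwuuu$w
  rot[2] = uwuuu$wv
  rot[3] = wuuu$wvu
  rot[4] = uuu$wvuw
  rot[5] = uu$wvuwu
  rot[6] = u$wvuwuu
  rot[7] = $wvuwuuu
Sorted (with $ < everything):
  sorted[0] = $wvuwuuu  (last char: 'u')
  sorted[1] = u$wvuwuu  (last char: 'u')
  sorted[2] = uu$wvuwu  (last char: 'u')
  sorted[3] = uuu$wvuw  (last char: 'w')
  sorted[4] = uwuuu$wv  (last char: 'v')
  sorted[5] = vuwuuu$w  (last char: 'w')
  sorted[6] = wuuu$wvu  (last char: 'u')
  sorted[7] = wvuwuuu$  (last char: '$')
Last column: uuuwvwu$
Original string S is at sorted index 7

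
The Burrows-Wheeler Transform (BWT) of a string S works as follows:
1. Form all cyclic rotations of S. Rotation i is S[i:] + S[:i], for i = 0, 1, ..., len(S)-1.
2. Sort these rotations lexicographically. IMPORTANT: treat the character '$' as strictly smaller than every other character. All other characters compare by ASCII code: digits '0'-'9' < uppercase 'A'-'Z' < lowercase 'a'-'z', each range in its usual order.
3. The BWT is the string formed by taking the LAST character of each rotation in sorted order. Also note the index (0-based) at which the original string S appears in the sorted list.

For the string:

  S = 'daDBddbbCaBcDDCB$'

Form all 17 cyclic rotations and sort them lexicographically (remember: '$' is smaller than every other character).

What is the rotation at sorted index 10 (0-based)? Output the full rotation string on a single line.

All 17 rotations (rotation i = S[i:]+S[:i]):
  rot[0] = daDBddbbCaBcDDCB$
  rot[1] = aDBddbbCaBcDDCB$d
  rot[2] = DBddbbCaBcDDCB$da
  rot[3] = BddbbCaBcDDCB$daD
  rot[4] = ddbbCaBcDDCB$daDB
  rot[5] = dbbCaBcDDCB$daDBd
  rot[6] = bbCaBcDDCB$daDBdd
  rot[7] = bCaBcDDCB$daDBddb
  rot[8] = CaBcDDCB$daDBddbb
  rot[9] = aBcDDCB$daDBddbbC
  rot[10] = BcDDCB$daDBddbbCa
  rot[11] = cDDCB$daDBddbbCaB
  rot[12] = DDCB$daDBddbbCaBc
  rot[13] = DCB$daDBddbbCaBcD
  rot[14] = CB$daDBddbbCaBcDD
  rot[15] = B$daDBddbbCaBcDDC
  rot[16] = $daDBddbbCaBcDDCB
Sorted (with $ < everything):
  sorted[0] = $daDBddbbCaBcDDCB
  sorted[1] = B$daDBddbbCaBcDDC
  sorted[2] = BcDDCB$daDBddbbCa
  sorted[3] = BddbbCaBcDDCB$daD
  sorted[4] = CB$daDBddbbCaBcDD
  sorted[5] = CaBcDDCB$daDBddbb
  sorted[6] = DBddbbCaBcDDCB$da
  sorted[7] = DCB$daDBddbbCaBcD
  sorted[8] = DDCB$daDBddbbCaBc
  sorted[9] = aBcDDCB$daDBddbbC
  sorted[10] = aDBddbbCaBcDDCB$d
  sorted[11] = bCaBcDDCB$daDBddb
  sorted[12] = bbCaBcDDCB$daDBdd
  sorted[13] = cDDCB$daDBddbbCaB
  sorted[14] = daDBddbbCaBcDDCB$
  sorted[15] = dbbCaBcDDCB$daDBd
  sorted[16] = ddbbCaBcDDCB$daDB
sorted[10] = aDBddbbCaBcDDCB$d

Answer: aDBddbbCaBcDDCB$d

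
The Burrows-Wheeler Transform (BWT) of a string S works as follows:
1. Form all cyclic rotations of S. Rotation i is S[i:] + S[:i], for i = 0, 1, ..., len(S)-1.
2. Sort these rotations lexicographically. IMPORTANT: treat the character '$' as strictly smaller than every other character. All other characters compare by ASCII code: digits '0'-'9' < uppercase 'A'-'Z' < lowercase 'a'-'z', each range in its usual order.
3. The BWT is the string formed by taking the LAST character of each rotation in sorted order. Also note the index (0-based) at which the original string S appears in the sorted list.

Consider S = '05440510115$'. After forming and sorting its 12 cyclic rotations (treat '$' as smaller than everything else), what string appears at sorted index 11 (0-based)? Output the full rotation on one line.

Answer: 5440510115$0

Derivation:
All 12 rotations (rotation i = S[i:]+S[:i]):
  rot[0] = 05440510115$
  rot[1] = 5440510115$0
  rot[2] = 440510115$05
  rot[3] = 40510115$054
  rot[4] = 0510115$0544
  rot[5] = 510115$05440
  rot[6] = 10115$054405
  rot[7] = 0115$0544051
  rot[8] = 115$05440510
  rot[9] = 15$054405101
  rot[10] = 5$0544051011
  rot[11] = $05440510115
Sorted (with $ < everything):
  sorted[0] = $05440510115
  sorted[1] = 0115$0544051
  sorted[2] = 0510115$0544
  sorted[3] = 05440510115$
  sorted[4] = 10115$054405
  sorted[5] = 115$05440510
  sorted[6] = 15$054405101
  sorted[7] = 40510115$054
  sorted[8] = 440510115$05
  sorted[9] = 5$0544051011
  sorted[10] = 510115$05440
  sorted[11] = 5440510115$0
sorted[11] = 5440510115$0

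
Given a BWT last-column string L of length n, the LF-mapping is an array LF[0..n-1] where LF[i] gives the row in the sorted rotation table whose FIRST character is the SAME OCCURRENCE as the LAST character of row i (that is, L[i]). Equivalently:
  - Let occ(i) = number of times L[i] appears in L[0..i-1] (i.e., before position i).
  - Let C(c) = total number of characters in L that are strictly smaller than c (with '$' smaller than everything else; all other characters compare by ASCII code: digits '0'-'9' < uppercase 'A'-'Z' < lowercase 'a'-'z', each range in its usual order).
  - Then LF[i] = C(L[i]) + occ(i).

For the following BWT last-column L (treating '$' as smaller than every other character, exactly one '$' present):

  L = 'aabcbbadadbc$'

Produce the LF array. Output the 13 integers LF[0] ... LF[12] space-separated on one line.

Answer: 1 2 5 9 6 7 3 11 4 12 8 10 0

Derivation:
Char counts: '$':1, 'a':4, 'b':4, 'c':2, 'd':2
C (first-col start): C('$')=0, C('a')=1, C('b')=5, C('c')=9, C('d')=11
L[0]='a': occ=0, LF[0]=C('a')+0=1+0=1
L[1]='a': occ=1, LF[1]=C('a')+1=1+1=2
L[2]='b': occ=0, LF[2]=C('b')+0=5+0=5
L[3]='c': occ=0, LF[3]=C('c')+0=9+0=9
L[4]='b': occ=1, LF[4]=C('b')+1=5+1=6
L[5]='b': occ=2, LF[5]=C('b')+2=5+2=7
L[6]='a': occ=2, LF[6]=C('a')+2=1+2=3
L[7]='d': occ=0, LF[7]=C('d')+0=11+0=11
L[8]='a': occ=3, LF[8]=C('a')+3=1+3=4
L[9]='d': occ=1, LF[9]=C('d')+1=11+1=12
L[10]='b': occ=3, LF[10]=C('b')+3=5+3=8
L[11]='c': occ=1, LF[11]=C('c')+1=9+1=10
L[12]='$': occ=0, LF[12]=C('$')+0=0+0=0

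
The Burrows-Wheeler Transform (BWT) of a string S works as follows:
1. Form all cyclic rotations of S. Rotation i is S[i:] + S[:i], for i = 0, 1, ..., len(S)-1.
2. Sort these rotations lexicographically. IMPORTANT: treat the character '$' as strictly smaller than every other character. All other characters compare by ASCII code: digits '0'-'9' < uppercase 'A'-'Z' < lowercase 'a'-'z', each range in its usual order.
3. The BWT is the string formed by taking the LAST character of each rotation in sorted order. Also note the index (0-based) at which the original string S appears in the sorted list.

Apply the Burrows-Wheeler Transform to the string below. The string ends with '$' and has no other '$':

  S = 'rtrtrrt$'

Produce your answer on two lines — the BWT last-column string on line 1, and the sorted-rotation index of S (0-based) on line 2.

Answer: ttrt$rrr
4

Derivation:
All 8 rotations (rotation i = S[i:]+S[:i]):
  rot[0] = rtrtrrt$
  rot[1] = trtrrt$r
  rot[2] = rtrrt$rt
  rot[3] = trrt$rtr
  rot[4] = rrt$rtrt
  rot[5] = rt$rtrtr
  rot[6] = t$rtrtrr
  rot[7] = $rtrtrrt
Sorted (with $ < everything):
  sorted[0] = $rtrtrrt  (last char: 't')
  sorted[1] = rrt$rtrt  (last char: 't')
  sorted[2] = rt$rtrtr  (last char: 'r')
  sorted[3] = rtrrt$rt  (last char: 't')
  sorted[4] = rtrtrrt$  (last char: '$')
  sorted[5] = t$rtrtrr  (last char: 'r')
  sorted[6] = trrt$rtr  (last char: 'r')
  sorted[7] = trtrrt$r  (last char: 'r')
Last column: ttrt$rrr
Original string S is at sorted index 4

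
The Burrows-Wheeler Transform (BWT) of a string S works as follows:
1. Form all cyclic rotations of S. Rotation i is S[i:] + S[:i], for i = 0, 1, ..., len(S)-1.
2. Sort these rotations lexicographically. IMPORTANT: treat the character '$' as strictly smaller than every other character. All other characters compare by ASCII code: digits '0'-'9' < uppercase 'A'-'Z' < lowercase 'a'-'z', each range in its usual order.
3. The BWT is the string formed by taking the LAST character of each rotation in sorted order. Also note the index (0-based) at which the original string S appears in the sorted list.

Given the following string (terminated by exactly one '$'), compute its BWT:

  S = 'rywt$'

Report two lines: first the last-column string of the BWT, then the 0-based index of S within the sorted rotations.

All 5 rotations (rotation i = S[i:]+S[:i]):
  rot[0] = rywt$
  rot[1] = ywt$r
  rot[2] = wt$ry
  rot[3] = t$ryw
  rot[4] = $rywt
Sorted (with $ < everything):
  sorted[0] = $rywt  (last char: 't')
  sorted[1] = rywt$  (last char: '$')
  sorted[2] = t$ryw  (last char: 'w')
  sorted[3] = wt$ry  (last char: 'y')
  sorted[4] = ywt$r  (last char: 'r')
Last column: t$wyr
Original string S is at sorted index 1

Answer: t$wyr
1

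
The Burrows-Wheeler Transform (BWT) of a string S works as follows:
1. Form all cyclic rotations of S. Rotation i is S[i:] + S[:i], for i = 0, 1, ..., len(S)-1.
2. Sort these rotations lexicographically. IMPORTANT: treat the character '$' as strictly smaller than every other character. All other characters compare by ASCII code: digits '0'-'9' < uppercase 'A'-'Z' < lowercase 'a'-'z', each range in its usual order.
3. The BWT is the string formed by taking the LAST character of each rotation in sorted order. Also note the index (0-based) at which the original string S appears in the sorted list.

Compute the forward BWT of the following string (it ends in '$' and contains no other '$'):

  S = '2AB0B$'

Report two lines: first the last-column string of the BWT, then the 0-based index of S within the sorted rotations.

Answer: BB$20A
2

Derivation:
All 6 rotations (rotation i = S[i:]+S[:i]):
  rot[0] = 2AB0B$
  rot[1] = AB0B$2
  rot[2] = B0B$2A
  rot[3] = 0B$2AB
  rot[4] = B$2AB0
  rot[5] = $2AB0B
Sorted (with $ < everything):
  sorted[0] = $2AB0B  (last char: 'B')
  sorted[1] = 0B$2AB  (last char: 'B')
  sorted[2] = 2AB0B$  (last char: '$')
  sorted[3] = AB0B$2  (last char: '2')
  sorted[4] = B$2AB0  (last char: '0')
  sorted[5] = B0B$2A  (last char: 'A')
Last column: BB$20A
Original string S is at sorted index 2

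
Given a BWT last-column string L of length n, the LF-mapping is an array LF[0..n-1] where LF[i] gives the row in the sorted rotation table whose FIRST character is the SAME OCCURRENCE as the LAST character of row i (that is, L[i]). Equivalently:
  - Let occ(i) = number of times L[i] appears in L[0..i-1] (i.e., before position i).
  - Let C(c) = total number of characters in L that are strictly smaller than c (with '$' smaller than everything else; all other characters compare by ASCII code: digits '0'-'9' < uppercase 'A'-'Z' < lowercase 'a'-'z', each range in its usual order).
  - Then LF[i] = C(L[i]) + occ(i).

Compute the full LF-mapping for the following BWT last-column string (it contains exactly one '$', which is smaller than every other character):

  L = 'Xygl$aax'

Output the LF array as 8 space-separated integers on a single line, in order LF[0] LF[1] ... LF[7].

Answer: 1 7 4 5 0 2 3 6

Derivation:
Char counts: '$':1, 'X':1, 'a':2, 'g':1, 'l':1, 'x':1, 'y':1
C (first-col start): C('$')=0, C('X')=1, C('a')=2, C('g')=4, C('l')=5, C('x')=6, C('y')=7
L[0]='X': occ=0, LF[0]=C('X')+0=1+0=1
L[1]='y': occ=0, LF[1]=C('y')+0=7+0=7
L[2]='g': occ=0, LF[2]=C('g')+0=4+0=4
L[3]='l': occ=0, LF[3]=C('l')+0=5+0=5
L[4]='$': occ=0, LF[4]=C('$')+0=0+0=0
L[5]='a': occ=0, LF[5]=C('a')+0=2+0=2
L[6]='a': occ=1, LF[6]=C('a')+1=2+1=3
L[7]='x': occ=0, LF[7]=C('x')+0=6+0=6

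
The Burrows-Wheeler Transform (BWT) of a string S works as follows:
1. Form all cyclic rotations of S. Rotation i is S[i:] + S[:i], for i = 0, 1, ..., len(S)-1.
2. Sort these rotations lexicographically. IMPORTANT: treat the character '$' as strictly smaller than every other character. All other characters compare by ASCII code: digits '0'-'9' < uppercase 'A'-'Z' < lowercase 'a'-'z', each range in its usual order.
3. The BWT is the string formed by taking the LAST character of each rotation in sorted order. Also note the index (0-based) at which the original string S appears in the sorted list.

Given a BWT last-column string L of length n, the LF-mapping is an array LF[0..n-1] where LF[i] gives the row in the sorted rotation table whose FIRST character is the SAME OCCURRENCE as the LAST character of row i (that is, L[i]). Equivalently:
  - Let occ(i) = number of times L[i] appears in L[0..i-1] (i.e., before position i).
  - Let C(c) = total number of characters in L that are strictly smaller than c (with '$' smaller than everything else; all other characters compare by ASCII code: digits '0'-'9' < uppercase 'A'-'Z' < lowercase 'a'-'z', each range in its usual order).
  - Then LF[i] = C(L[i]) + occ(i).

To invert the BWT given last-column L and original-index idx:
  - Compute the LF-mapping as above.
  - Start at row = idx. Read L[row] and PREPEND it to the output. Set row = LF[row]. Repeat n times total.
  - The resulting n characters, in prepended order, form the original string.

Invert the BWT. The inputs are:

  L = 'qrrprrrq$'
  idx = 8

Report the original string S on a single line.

LF mapping: 2 4 5 1 6 7 8 3 0
Walk LF starting at row 8, prepending L[row]:
  step 1: row=8, L[8]='$', prepend. Next row=LF[8]=0
  step 2: row=0, L[0]='q', prepend. Next row=LF[0]=2
  step 3: row=2, L[2]='r', prepend. Next row=LF[2]=5
  step 4: row=5, L[5]='r', prepend. Next row=LF[5]=7
  step 5: row=7, L[7]='q', prepend. Next row=LF[7]=3
  step 6: row=3, L[3]='p', prepend. Next row=LF[3]=1
  step 7: row=1, L[1]='r', prepend. Next row=LF[1]=4
  step 8: row=4, L[4]='r', prepend. Next row=LF[4]=6
  step 9: row=6, L[6]='r', prepend. Next row=LF[6]=8
Reversed output: rrrpqrrq$

Answer: rrrpqrrq$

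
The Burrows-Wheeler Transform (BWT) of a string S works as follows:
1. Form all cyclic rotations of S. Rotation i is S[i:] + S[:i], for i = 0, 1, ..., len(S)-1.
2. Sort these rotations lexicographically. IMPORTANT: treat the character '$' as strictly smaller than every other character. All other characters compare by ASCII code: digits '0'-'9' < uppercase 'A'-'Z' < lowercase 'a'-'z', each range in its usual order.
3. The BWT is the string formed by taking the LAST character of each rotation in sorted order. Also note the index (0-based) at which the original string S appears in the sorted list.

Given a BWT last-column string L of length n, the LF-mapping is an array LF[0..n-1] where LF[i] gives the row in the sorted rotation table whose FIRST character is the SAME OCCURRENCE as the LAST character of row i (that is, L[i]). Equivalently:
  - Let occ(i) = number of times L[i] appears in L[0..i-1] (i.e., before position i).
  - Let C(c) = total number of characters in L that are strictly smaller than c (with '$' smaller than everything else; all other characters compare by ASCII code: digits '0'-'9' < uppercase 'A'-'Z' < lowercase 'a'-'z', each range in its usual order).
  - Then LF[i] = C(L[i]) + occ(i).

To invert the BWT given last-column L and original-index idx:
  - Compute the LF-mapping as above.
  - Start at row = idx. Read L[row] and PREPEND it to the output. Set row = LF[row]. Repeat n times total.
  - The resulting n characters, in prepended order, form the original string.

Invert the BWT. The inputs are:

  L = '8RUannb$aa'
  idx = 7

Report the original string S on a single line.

LF mapping: 1 2 3 4 8 9 7 0 5 6
Walk LF starting at row 7, prepending L[row]:
  step 1: row=7, L[7]='$', prepend. Next row=LF[7]=0
  step 2: row=0, L[0]='8', prepend. Next row=LF[0]=1
  step 3: row=1, L[1]='R', prepend. Next row=LF[1]=2
  step 4: row=2, L[2]='U', prepend. Next row=LF[2]=3
  step 5: row=3, L[3]='a', prepend. Next row=LF[3]=4
  step 6: row=4, L[4]='n', prepend. Next row=LF[4]=8
  step 7: row=8, L[8]='a', prepend. Next row=LF[8]=5
  step 8: row=5, L[5]='n', prepend. Next row=LF[5]=9
  step 9: row=9, L[9]='a', prepend. Next row=LF[9]=6
  step 10: row=6, L[6]='b', prepend. Next row=LF[6]=7
Reversed output: bananaUR8$

Answer: bananaUR8$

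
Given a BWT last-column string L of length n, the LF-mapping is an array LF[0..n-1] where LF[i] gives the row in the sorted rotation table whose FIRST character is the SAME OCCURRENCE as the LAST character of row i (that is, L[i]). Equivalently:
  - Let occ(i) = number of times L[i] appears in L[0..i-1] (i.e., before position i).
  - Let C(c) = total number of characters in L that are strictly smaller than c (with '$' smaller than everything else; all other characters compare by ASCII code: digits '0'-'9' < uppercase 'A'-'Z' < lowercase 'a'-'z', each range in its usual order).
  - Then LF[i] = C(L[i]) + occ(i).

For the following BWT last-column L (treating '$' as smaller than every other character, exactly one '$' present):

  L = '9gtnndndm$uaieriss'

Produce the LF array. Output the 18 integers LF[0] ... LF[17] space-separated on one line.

Answer: 1 6 16 10 11 3 12 4 9 0 17 2 7 5 13 8 14 15

Derivation:
Char counts: '$':1, '9':1, 'a':1, 'd':2, 'e':1, 'g':1, 'i':2, 'm':1, 'n':3, 'r':1, 's':2, 't':1, 'u':1
C (first-col start): C('$')=0, C('9')=1, C('a')=2, C('d')=3, C('e')=5, C('g')=6, C('i')=7, C('m')=9, C('n')=10, C('r')=13, C('s')=14, C('t')=16, C('u')=17
L[0]='9': occ=0, LF[0]=C('9')+0=1+0=1
L[1]='g': occ=0, LF[1]=C('g')+0=6+0=6
L[2]='t': occ=0, LF[2]=C('t')+0=16+0=16
L[3]='n': occ=0, LF[3]=C('n')+0=10+0=10
L[4]='n': occ=1, LF[4]=C('n')+1=10+1=11
L[5]='d': occ=0, LF[5]=C('d')+0=3+0=3
L[6]='n': occ=2, LF[6]=C('n')+2=10+2=12
L[7]='d': occ=1, LF[7]=C('d')+1=3+1=4
L[8]='m': occ=0, LF[8]=C('m')+0=9+0=9
L[9]='$': occ=0, LF[9]=C('$')+0=0+0=0
L[10]='u': occ=0, LF[10]=C('u')+0=17+0=17
L[11]='a': occ=0, LF[11]=C('a')+0=2+0=2
L[12]='i': occ=0, LF[12]=C('i')+0=7+0=7
L[13]='e': occ=0, LF[13]=C('e')+0=5+0=5
L[14]='r': occ=0, LF[14]=C('r')+0=13+0=13
L[15]='i': occ=1, LF[15]=C('i')+1=7+1=8
L[16]='s': occ=0, LF[16]=C('s')+0=14+0=14
L[17]='s': occ=1, LF[17]=C('s')+1=14+1=15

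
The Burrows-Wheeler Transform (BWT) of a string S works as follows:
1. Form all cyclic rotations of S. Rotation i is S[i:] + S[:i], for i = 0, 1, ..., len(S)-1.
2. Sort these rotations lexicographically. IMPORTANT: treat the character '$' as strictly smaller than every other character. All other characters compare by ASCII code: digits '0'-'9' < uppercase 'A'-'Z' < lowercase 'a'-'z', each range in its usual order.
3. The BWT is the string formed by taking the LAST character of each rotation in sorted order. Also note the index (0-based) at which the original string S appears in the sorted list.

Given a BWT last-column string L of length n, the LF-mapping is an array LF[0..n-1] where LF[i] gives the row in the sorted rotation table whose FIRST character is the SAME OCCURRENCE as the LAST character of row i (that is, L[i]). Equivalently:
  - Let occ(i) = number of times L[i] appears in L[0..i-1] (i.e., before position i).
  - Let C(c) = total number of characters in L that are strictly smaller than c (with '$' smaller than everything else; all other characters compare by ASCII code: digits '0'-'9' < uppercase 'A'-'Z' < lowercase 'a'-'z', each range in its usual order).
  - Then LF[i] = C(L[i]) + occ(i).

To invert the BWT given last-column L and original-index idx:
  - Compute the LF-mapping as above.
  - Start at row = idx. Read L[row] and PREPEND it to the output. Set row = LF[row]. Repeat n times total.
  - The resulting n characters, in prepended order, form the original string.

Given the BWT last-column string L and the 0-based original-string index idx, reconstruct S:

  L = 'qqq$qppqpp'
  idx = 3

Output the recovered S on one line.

Answer: pqpqqpqpq$

Derivation:
LF mapping: 5 6 7 0 8 1 2 9 3 4
Walk LF starting at row 3, prepending L[row]:
  step 1: row=3, L[3]='$', prepend. Next row=LF[3]=0
  step 2: row=0, L[0]='q', prepend. Next row=LF[0]=5
  step 3: row=5, L[5]='p', prepend. Next row=LF[5]=1
  step 4: row=1, L[1]='q', prepend. Next row=LF[1]=6
  step 5: row=6, L[6]='p', prepend. Next row=LF[6]=2
  step 6: row=2, L[2]='q', prepend. Next row=LF[2]=7
  step 7: row=7, L[7]='q', prepend. Next row=LF[7]=9
  step 8: row=9, L[9]='p', prepend. Next row=LF[9]=4
  step 9: row=4, L[4]='q', prepend. Next row=LF[4]=8
  step 10: row=8, L[8]='p', prepend. Next row=LF[8]=3
Reversed output: pqpqqpqpq$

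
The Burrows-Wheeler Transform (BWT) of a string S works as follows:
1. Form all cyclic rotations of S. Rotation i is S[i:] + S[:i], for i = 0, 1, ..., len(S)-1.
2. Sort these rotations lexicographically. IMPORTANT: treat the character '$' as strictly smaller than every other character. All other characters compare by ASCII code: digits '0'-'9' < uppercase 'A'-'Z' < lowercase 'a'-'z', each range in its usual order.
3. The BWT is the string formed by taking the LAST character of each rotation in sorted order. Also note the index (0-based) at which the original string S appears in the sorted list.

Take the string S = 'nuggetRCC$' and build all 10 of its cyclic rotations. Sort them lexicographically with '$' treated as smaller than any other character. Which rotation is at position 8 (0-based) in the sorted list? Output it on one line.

All 10 rotations (rotation i = S[i:]+S[:i]):
  rot[0] = nuggetRCC$
  rot[1] = uggetRCC$n
  rot[2] = ggetRCC$nu
  rot[3] = getRCC$nug
  rot[4] = etRCC$nugg
  rot[5] = tRCC$nugge
  rot[6] = RCC$nugget
  rot[7] = CC$nuggetR
  rot[8] = C$nuggetRC
  rot[9] = $nuggetRCC
Sorted (with $ < everything):
  sorted[0] = $nuggetRCC
  sorted[1] = C$nuggetRC
  sorted[2] = CC$nuggetR
  sorted[3] = RCC$nugget
  sorted[4] = etRCC$nugg
  sorted[5] = getRCC$nug
  sorted[6] = ggetRCC$nu
  sorted[7] = nuggetRCC$
  sorted[8] = tRCC$nugge
  sorted[9] = uggetRCC$n
sorted[8] = tRCC$nugge

Answer: tRCC$nugge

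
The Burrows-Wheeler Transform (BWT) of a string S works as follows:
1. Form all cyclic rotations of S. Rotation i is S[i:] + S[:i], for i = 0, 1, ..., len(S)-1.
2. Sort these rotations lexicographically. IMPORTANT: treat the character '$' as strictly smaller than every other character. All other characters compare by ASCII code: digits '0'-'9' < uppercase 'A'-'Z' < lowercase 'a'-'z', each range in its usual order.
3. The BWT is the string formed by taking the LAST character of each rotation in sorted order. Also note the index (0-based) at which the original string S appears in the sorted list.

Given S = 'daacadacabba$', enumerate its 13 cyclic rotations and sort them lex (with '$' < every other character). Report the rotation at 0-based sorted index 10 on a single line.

All 13 rotations (rotation i = S[i:]+S[:i]):
  rot[0] = daacadacabba$
  rot[1] = aacadacabba$d
  rot[2] = acadacabba$da
  rot[3] = cadacabba$daa
  rot[4] = adacabba$daac
  rot[5] = dacabba$daaca
  rot[6] = acabba$daacad
  rot[7] = cabba$daacada
  rot[8] = abba$daacadac
  rot[9] = bba$daacadaca
  rot[10] = ba$daacadacab
  rot[11] = a$daacadacabb
  rot[12] = $daacadacabba
Sorted (with $ < everything):
  sorted[0] = $daacadacabba
  sorted[1] = a$daacadacabb
  sorted[2] = aacadacabba$d
  sorted[3] = abba$daacadac
  sorted[4] = acabba$daacad
  sorted[5] = acadacabba$da
  sorted[6] = adacabba$daac
  sorted[7] = ba$daacadacab
  sorted[8] = bba$daacadaca
  sorted[9] = cabba$daacada
  sorted[10] = cadacabba$daa
  sorted[11] = daacadacabba$
  sorted[12] = dacabba$daaca
sorted[10] = cadacabba$daa

Answer: cadacabba$daa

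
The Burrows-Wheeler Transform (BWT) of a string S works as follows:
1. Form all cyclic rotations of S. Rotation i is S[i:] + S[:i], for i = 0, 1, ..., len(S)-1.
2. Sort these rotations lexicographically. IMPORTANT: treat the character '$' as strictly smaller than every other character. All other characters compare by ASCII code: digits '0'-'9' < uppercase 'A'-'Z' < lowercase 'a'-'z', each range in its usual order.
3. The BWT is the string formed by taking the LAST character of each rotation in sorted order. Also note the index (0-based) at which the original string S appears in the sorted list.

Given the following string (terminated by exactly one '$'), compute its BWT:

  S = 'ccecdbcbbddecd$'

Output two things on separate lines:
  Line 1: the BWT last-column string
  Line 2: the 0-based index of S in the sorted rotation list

All 15 rotations (rotation i = S[i:]+S[:i]):
  rot[0] = ccecdbcbbddecd$
  rot[1] = cecdbcbbddecd$c
  rot[2] = ecdbcbbddecd$cc
  rot[3] = cdbcbbddecd$cce
  rot[4] = dbcbbddecd$ccec
  rot[5] = bcbbddecd$ccecd
  rot[6] = cbbddecd$ccecdb
  rot[7] = bbddecd$ccecdbc
  rot[8] = bddecd$ccecdbcb
  rot[9] = ddecd$ccecdbcbb
  rot[10] = decd$ccecdbcbbd
  rot[11] = ecd$ccecdbcbbdd
  rot[12] = cd$ccecdbcbbdde
  rot[13] = d$ccecdbcbbddec
  rot[14] = $ccecdbcbbddecd
Sorted (with $ < everything):
  sorted[0] = $ccecdbcbbddecd  (last char: 'd')
  sorted[1] = bbddecd$ccecdbc  (last char: 'c')
  sorted[2] = bcbbddecd$ccecd  (last char: 'd')
  sorted[3] = bddecd$ccecdbcb  (last char: 'b')
  sorted[4] = cbbddecd$ccecdb  (last char: 'b')
  sorted[5] = ccecdbcbbddecd$  (last char: '$')
  sorted[6] = cd$ccecdbcbbdde  (last char: 'e')
  sorted[7] = cdbcbbddecd$cce  (last char: 'e')
  sorted[8] = cecdbcbbddecd$c  (last char: 'c')
  sorted[9] = d$ccecdbcbbddec  (last char: 'c')
  sorted[10] = dbcbbddecd$ccec  (last char: 'c')
  sorted[11] = ddecd$ccecdbcbb  (last char: 'b')
  sorted[12] = decd$ccecdbcbbd  (last char: 'd')
  sorted[13] = ecd$ccecdbcbbdd  (last char: 'd')
  sorted[14] = ecdbcbbddecd$cc  (last char: 'c')
Last column: dcdbb$eecccbddc
Original string S is at sorted index 5

Answer: dcdbb$eecccbddc
5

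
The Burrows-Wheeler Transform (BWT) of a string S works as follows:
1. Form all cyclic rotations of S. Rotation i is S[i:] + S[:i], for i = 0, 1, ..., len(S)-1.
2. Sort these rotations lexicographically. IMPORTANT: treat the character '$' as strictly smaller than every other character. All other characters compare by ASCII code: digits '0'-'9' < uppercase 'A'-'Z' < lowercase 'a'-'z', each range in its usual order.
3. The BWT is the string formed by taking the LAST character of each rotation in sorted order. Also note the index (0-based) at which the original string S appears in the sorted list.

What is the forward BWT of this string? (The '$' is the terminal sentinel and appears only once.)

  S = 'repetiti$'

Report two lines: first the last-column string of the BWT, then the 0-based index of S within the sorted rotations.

All 9 rotations (rotation i = S[i:]+S[:i]):
  rot[0] = repetiti$
  rot[1] = epetiti$r
  rot[2] = petiti$re
  rot[3] = etiti$rep
  rot[4] = titi$repe
  rot[5] = iti$repet
  rot[6] = ti$repeti
  rot[7] = i$repetit
  rot[8] = $repetiti
Sorted (with $ < everything):
  sorted[0] = $repetiti  (last char: 'i')
  sorted[1] = epetiti$r  (last char: 'r')
  sorted[2] = etiti$rep  (last char: 'p')
  sorted[3] = i$repetit  (last char: 't')
  sorted[4] = iti$repet  (last char: 't')
  sorted[5] = petiti$re  (last char: 'e')
  sorted[6] = repetiti$  (last char: '$')
  sorted[7] = ti$repeti  (last char: 'i')
  sorted[8] = titi$repe  (last char: 'e')
Last column: irptte$ie
Original string S is at sorted index 6

Answer: irptte$ie
6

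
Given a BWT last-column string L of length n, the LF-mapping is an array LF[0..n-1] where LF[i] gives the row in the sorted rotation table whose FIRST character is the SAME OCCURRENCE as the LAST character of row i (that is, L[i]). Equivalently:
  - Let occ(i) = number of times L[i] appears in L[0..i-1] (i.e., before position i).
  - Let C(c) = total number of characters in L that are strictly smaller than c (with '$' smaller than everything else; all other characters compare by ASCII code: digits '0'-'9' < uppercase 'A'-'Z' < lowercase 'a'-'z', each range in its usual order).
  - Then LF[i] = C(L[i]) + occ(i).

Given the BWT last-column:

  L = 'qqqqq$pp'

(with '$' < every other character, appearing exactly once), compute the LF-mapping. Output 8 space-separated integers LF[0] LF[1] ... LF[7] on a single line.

Char counts: '$':1, 'p':2, 'q':5
C (first-col start): C('$')=0, C('p')=1, C('q')=3
L[0]='q': occ=0, LF[0]=C('q')+0=3+0=3
L[1]='q': occ=1, LF[1]=C('q')+1=3+1=4
L[2]='q': occ=2, LF[2]=C('q')+2=3+2=5
L[3]='q': occ=3, LF[3]=C('q')+3=3+3=6
L[4]='q': occ=4, LF[4]=C('q')+4=3+4=7
L[5]='$': occ=0, LF[5]=C('$')+0=0+0=0
L[6]='p': occ=0, LF[6]=C('p')+0=1+0=1
L[7]='p': occ=1, LF[7]=C('p')+1=1+1=2

Answer: 3 4 5 6 7 0 1 2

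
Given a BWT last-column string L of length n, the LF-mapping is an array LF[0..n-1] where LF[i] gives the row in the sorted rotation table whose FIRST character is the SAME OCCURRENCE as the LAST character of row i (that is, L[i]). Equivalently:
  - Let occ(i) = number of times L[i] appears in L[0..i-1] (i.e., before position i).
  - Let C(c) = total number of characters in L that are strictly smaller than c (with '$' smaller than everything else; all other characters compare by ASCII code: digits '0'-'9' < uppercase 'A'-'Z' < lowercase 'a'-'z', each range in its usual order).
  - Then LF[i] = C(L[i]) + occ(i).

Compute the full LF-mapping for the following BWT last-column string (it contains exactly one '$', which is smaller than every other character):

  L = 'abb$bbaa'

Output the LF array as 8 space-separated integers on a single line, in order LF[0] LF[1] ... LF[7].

Char counts: '$':1, 'a':3, 'b':4
C (first-col start): C('$')=0, C('a')=1, C('b')=4
L[0]='a': occ=0, LF[0]=C('a')+0=1+0=1
L[1]='b': occ=0, LF[1]=C('b')+0=4+0=4
L[2]='b': occ=1, LF[2]=C('b')+1=4+1=5
L[3]='$': occ=0, LF[3]=C('$')+0=0+0=0
L[4]='b': occ=2, LF[4]=C('b')+2=4+2=6
L[5]='b': occ=3, LF[5]=C('b')+3=4+3=7
L[6]='a': occ=1, LF[6]=C('a')+1=1+1=2
L[7]='a': occ=2, LF[7]=C('a')+2=1+2=3

Answer: 1 4 5 0 6 7 2 3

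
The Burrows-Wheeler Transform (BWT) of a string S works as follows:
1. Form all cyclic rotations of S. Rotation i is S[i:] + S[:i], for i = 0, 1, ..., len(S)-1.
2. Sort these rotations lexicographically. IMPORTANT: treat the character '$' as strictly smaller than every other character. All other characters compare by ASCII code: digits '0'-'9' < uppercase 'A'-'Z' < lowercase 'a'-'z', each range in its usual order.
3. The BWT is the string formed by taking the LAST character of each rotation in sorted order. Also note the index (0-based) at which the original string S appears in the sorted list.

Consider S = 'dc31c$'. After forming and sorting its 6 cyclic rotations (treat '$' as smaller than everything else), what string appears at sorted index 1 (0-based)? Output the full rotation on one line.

All 6 rotations (rotation i = S[i:]+S[:i]):
  rot[0] = dc31c$
  rot[1] = c31c$d
  rot[2] = 31c$dc
  rot[3] = 1c$dc3
  rot[4] = c$dc31
  rot[5] = $dc31c
Sorted (with $ < everything):
  sorted[0] = $dc31c
  sorted[1] = 1c$dc3
  sorted[2] = 31c$dc
  sorted[3] = c$dc31
  sorted[4] = c31c$d
  sorted[5] = dc31c$
sorted[1] = 1c$dc3

Answer: 1c$dc3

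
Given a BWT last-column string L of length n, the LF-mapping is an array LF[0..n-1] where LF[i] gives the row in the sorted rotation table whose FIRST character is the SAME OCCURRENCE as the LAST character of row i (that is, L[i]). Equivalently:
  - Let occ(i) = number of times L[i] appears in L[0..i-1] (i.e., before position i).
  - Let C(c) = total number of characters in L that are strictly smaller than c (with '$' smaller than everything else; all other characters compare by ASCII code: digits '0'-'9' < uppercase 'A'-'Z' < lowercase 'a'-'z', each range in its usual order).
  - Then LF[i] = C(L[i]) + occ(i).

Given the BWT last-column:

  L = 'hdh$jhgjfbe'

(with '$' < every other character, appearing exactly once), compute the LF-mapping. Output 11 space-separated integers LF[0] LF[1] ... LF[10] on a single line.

Char counts: '$':1, 'b':1, 'd':1, 'e':1, 'f':1, 'g':1, 'h':3, 'j':2
C (first-col start): C('$')=0, C('b')=1, C('d')=2, C('e')=3, C('f')=4, C('g')=5, C('h')=6, C('j')=9
L[0]='h': occ=0, LF[0]=C('h')+0=6+0=6
L[1]='d': occ=0, LF[1]=C('d')+0=2+0=2
L[2]='h': occ=1, LF[2]=C('h')+1=6+1=7
L[3]='$': occ=0, LF[3]=C('$')+0=0+0=0
L[4]='j': occ=0, LF[4]=C('j')+0=9+0=9
L[5]='h': occ=2, LF[5]=C('h')+2=6+2=8
L[6]='g': occ=0, LF[6]=C('g')+0=5+0=5
L[7]='j': occ=1, LF[7]=C('j')+1=9+1=10
L[8]='f': occ=0, LF[8]=C('f')+0=4+0=4
L[9]='b': occ=0, LF[9]=C('b')+0=1+0=1
L[10]='e': occ=0, LF[10]=C('e')+0=3+0=3

Answer: 6 2 7 0 9 8 5 10 4 1 3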